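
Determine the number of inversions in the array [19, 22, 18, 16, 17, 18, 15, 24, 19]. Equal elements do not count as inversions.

18 out-of-order pairs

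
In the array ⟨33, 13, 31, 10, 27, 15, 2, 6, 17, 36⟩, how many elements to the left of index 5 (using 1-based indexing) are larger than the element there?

The element at index 5 is 27.
Elements before it: 33, 13, 31, 10
Those larger than 27: 33, 31

2 such elements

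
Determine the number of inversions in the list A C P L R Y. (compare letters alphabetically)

Listing every pair i<j with a[i]>a[j] (using 0-based positions):
(2,3): P > L
That's 1 pair.

1 out-of-order pair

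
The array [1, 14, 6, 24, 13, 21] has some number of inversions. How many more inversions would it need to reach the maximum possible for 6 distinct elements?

Maximum inversions for 6 distinct elements is C(6, 2) = 6·5/2 = 15.
Current inversions — for each element, count later smaller elements:
1: 0
14: 2
6: 0
24: 2
13: 0
21: 0
Current total: 0 + 2 + 0 + 2 + 0 + 0 = 4
Shortfall: 15 − 4 = 11

11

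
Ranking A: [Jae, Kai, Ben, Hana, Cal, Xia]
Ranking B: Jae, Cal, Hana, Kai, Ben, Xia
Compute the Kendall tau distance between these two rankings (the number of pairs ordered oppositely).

5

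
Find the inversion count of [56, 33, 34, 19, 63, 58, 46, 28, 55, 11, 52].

31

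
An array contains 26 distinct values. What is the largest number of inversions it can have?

There are 325 inversions.

The maximum occurs when the array is in strictly decreasing order: every one of the C(26, 2) pairs is inverted.
C(26, 2) = 26·25/2 = 325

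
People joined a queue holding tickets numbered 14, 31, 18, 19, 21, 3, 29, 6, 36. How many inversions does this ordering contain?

15 out-of-order pairs

Element-by-element contributions:
14: 2
31: 6
18: 2
19: 2
21: 2
3: 0
29: 1
6: 0
36: 0
Sum: 2 + 6 + 2 + 2 + 2 + 0 + 1 + 0 + 0 = 15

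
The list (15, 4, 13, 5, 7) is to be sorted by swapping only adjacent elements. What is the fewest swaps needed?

6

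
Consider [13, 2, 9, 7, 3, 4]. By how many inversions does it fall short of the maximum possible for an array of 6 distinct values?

5 inversions short

Maximum inversions for 6 distinct elements is C(6, 2) = 6·5/2 = 15.
Current inversions — for each element, count later smaller elements:
13: 5
2: 0
9: 3
7: 2
3: 0
4: 0
Current total: 5 + 0 + 3 + 2 + 0 + 0 = 10
Shortfall: 15 − 10 = 5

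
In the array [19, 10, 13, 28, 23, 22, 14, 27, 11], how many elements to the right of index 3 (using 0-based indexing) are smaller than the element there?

5 such elements

The element at index 3 is 28.
Elements after it: 23, 22, 14, 27, 11
Those smaller than 28: 23, 22, 14, 27, 11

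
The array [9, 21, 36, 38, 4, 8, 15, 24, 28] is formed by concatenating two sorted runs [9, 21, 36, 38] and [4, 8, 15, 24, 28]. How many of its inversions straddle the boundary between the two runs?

15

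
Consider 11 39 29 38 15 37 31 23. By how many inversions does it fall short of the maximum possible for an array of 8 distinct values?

Maximum inversions for 8 distinct elements is C(8, 2) = 8·7/2 = 28.
Current inversions — for each element, count later smaller elements:
11: 0
39: 6
29: 2
38: 4
15: 0
37: 2
31: 1
23: 0
Current total: 0 + 6 + 2 + 4 + 0 + 2 + 1 + 0 = 15
Shortfall: 28 − 15 = 13

13 inversions short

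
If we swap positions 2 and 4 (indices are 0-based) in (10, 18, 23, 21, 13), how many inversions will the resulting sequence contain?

Positions 2 and 4 hold 23 and 13; after swapping, the array is [10, 18, 13, 21, 23].
Sweep left to right; for each value list the smaller values that follow it:
10: 0
18: 1
13: 0
21: 0
23: 0
Sum: 0 + 1 + 0 + 0 + 0 = 1

1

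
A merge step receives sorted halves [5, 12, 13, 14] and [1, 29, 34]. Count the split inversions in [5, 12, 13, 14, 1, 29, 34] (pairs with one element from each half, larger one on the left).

Take each right-half value and tally the left-half values above it:
r = 1: 5, 12, 13, 14 → 4
r = 29: none → 0
r = 34: none → 0
Cross-inversions: 4 + 0 + 0 = 4

4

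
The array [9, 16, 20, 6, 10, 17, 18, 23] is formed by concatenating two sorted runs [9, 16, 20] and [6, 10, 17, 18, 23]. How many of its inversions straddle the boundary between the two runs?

Take each right-half value and tally the left-half values above it:
r = 6: 9, 16, 20 → 3
r = 10: 16, 20 → 2
r = 17: 20 → 1
r = 18: 20 → 1
r = 23: none → 0
Cross-inversions: 3 + 2 + 1 + 1 + 0 = 7

7 split inversions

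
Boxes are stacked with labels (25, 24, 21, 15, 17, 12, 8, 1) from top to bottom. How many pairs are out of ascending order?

Out-of-order pairs: 27

Count, for each position, how many later elements it exceeds:
25 → 24, 21, 15, 17, 12, 8, 1 → 7
24 → 21, 15, 17, 12, 8, 1 → 6
21 → 15, 17, 12, 8, 1 → 5
15 → 12, 8, 1 → 3
17 → 12, 8, 1 → 3
12 → 8, 1 → 2
8 → 1 → 1
1 → none → 0
Sum: 7 + 6 + 5 + 3 + 3 + 2 + 1 + 0 = 27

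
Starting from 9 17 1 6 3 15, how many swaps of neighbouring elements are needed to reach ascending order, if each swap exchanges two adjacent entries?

8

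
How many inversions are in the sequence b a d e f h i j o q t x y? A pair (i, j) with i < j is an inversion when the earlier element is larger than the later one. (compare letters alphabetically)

For each element, count later entries that are smaller:
b: 1
a: 0
d: 0
e: 0
f: 0
h: 0
i: 0
j: 0
o: 0
q: 0
t: 0
x: 0
y: 0
Sum: 1 + 0 + 0 + 0 + 0 + 0 + 0 + 0 + 0 + 0 + 0 + 0 + 0 = 1

Inversions: 1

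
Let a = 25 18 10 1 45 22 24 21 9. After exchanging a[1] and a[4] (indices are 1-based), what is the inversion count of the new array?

There are 16 inversions.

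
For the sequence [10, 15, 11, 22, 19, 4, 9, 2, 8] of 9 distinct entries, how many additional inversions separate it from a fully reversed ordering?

Maximum inversions for 9 distinct elements is C(9, 2) = 9·8/2 = 36.
Current inversions — for each element, count later smaller elements:
10: 4
15: 5
11: 4
22: 5
19: 4
4: 1
9: 2
2: 0
8: 0
Current total: 4 + 5 + 4 + 5 + 4 + 1 + 2 + 0 + 0 = 25
Shortfall: 36 − 25 = 11

11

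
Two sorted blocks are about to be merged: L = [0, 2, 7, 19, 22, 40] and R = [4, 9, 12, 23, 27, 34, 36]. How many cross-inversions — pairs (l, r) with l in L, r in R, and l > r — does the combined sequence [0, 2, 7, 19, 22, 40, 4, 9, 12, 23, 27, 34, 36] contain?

Cross-inversions: 14

For each element r of the right run, count left-run elements greater than r:
r = 4: 7, 19, 22, 40 → 4
r = 9: 19, 22, 40 → 3
r = 12: 19, 22, 40 → 3
r = 23: 40 → 1
r = 27: 40 → 1
r = 34: 40 → 1
r = 36: 40 → 1
Cross-inversions: 4 + 3 + 3 + 1 + 1 + 1 + 1 = 14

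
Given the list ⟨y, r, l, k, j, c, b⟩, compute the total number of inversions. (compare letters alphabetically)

21 inversions

Sweep left to right; for each value list the smaller values that follow it:
y → r, l, k, j, c, b → 6
r → l, k, j, c, b → 5
l → k, j, c, b → 4
k → j, c, b → 3
j → c, b → 2
c → b → 1
b → none → 0
Sum: 6 + 5 + 4 + 3 + 2 + 1 + 0 = 21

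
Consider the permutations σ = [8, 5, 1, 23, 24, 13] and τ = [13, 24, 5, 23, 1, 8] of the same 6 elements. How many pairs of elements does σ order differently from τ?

13

Assign each item its position (1..6) in the first ordering, then rewrite the second ordering as that position sequence:
positions: 8→1, 5→2, 1→3, 23→4, 24→5, 13→6
second ordering as positions: [6, 5, 2, 4, 3, 1]
Discordant pairs = inversions in this position sequence.
6: 5, 2, 4, 3, 1 → 5
5: 2, 4, 3, 1 → 4
2: 1 → 1
4: 3, 1 → 2
3: 1 → 1
1: 0
Total: 5 + 4 + 1 + 2 + 1 + 0 = 13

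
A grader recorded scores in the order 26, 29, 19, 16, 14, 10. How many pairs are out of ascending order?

14 inversions

Element-by-element contributions:
26 → 19, 16, 14, 10 → 4
29 → 19, 16, 14, 10 → 4
19 → 16, 14, 10 → 3
16 → 14, 10 → 2
14 → 10 → 1
10 → none → 0
Sum: 4 + 4 + 3 + 2 + 1 + 0 = 14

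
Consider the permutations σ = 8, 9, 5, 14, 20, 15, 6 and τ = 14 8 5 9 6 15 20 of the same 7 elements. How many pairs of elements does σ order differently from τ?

7 discordant pairs

Assign each item its position (1..7) in the first ordering, then rewrite the second ordering as that position sequence:
positions: 8→1, 9→2, 5→3, 14→4, 20→5, 15→6, 6→7
second ordering as positions: [4, 1, 3, 2, 7, 6, 5]
Discordant pairs = inversions in this position sequence.
4: 1, 3, 2 → 3
1: 0
3: 2 → 1
2: 0
7: 6, 5 → 2
6: 5 → 1
5: 0
Total: 3 + 0 + 1 + 0 + 2 + 1 + 0 = 7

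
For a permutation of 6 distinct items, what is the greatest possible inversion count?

The maximum occurs when the array is in strictly decreasing order: every one of the C(6, 2) pairs is inverted.
C(6, 2) = 6·5/2 = 15

15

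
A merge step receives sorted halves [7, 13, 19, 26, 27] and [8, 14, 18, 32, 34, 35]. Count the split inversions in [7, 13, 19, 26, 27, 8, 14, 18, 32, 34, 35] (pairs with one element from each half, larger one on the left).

Count, for every r in R, how many entries of L exceed r:
r = 8: 13, 19, 26, 27 → 4
r = 14: 19, 26, 27 → 3
r = 18: 19, 26, 27 → 3
r = 32: none → 0
r = 34: none → 0
r = 35: none → 0
Cross-inversions: 4 + 3 + 3 + 0 + 0 + 0 = 10

10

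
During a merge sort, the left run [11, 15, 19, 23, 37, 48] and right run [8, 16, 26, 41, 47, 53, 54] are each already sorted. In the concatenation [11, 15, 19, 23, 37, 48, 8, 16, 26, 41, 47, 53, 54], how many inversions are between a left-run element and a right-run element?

For each element r of the right run, count left-run elements greater than r:
r = 8: 11, 15, 19, 23, 37, 48 → 6
r = 16: 19, 23, 37, 48 → 4
r = 26: 37, 48 → 2
r = 41: 48 → 1
r = 47: 48 → 1
r = 53: none → 0
r = 54: none → 0
Cross-inversions: 6 + 4 + 2 + 1 + 1 + 0 + 0 = 14

14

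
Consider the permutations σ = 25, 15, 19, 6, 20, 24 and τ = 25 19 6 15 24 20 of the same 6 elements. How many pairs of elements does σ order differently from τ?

Assign each item its position (1..6) in the first ordering, then rewrite the second ordering as that position sequence:
positions: 25→1, 15→2, 19→3, 6→4, 20→5, 24→6
second ordering as positions: [1, 3, 4, 2, 6, 5]
Discordant pairs = inversions in this position sequence.
1: 0
3: 2 → 1
4: 2 → 1
2: 0
6: 5 → 1
5: 0
Total: 0 + 1 + 1 + 0 + 1 + 0 = 3

3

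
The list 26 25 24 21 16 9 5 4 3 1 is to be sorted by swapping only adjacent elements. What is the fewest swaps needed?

Minimum adjacent swaps = number of inversions (each swap of adjacent out-of-order elements removes one inversion and no swap can remove more).
Count inversions — for each element, later elements that are smaller:
26: 25, 24, 21, 16, 9, 5, 4, 3, 1 → 9
25: 24, 21, 16, 9, 5, 4, 3, 1 → 8
24: 21, 16, 9, 5, 4, 3, 1 → 7
21: 16, 9, 5, 4, 3, 1 → 6
16: 9, 5, 4, 3, 1 → 5
9: 5, 4, 3, 1 → 4
5: 4, 3, 1 → 3
4: 3, 1 → 2
3: 1 → 1
1: none → 0
Total inversions: 9 + 8 + 7 + 6 + 5 + 4 + 3 + 2 + 1 + 0 = 45

There are 45 adjacent swaps.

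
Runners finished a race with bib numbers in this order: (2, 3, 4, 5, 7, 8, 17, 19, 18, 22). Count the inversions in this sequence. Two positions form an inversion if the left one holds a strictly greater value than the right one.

Out-of-order pairs: 1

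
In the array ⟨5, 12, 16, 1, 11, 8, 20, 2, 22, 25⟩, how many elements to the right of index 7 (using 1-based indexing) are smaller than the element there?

1

The element at index 7 is 20.
Elements after it: 2, 22, 25
Those smaller than 20: 2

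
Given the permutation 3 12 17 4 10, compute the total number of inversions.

4 out-of-order pairs

Count, for each position, how many later elements it exceeds:
3 → none → 0
12 → 4, 10 → 2
17 → 4, 10 → 2
4 → none → 0
10 → none → 0
Sum: 0 + 2 + 2 + 0 + 0 = 4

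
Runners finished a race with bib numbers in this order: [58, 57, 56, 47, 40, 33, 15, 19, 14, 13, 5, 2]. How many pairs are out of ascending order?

65

Sweep left to right; for each value list the smaller values that follow it:
58: 11
57: 10
56: 9
47: 8
40: 7
33: 6
15: 4
19: 4
14: 3
13: 2
5: 1
2: 0
Sum: 11 + 10 + 9 + 8 + 7 + 6 + 4 + 4 + 3 + 2 + 1 + 0 = 65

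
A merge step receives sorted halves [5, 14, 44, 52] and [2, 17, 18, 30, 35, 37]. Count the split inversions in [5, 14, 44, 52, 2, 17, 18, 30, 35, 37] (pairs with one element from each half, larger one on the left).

14

For each element r of the right run, count left-run elements greater than r:
r = 2: 5, 14, 44, 52 → 4
r = 17: 44, 52 → 2
r = 18: 44, 52 → 2
r = 30: 44, 52 → 2
r = 35: 44, 52 → 2
r = 37: 44, 52 → 2
Cross-inversions: 4 + 2 + 2 + 2 + 2 + 2 = 14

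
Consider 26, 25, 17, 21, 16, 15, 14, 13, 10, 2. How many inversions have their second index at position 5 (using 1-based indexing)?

The element at index 5 is 16.
Elements before it: 26, 25, 17, 21
Those larger than 16: 26, 25, 17, 21

4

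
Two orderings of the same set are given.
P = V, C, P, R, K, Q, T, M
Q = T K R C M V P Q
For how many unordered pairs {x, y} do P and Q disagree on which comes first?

Assign each item its position (1..8) in the first ordering, then rewrite the second ordering as that position sequence:
positions: V→1, C→2, P→3, R→4, K→5, Q→6, T→7, M→8
second ordering as positions: [7, 5, 4, 2, 8, 1, 3, 6]
Discordant pairs = inversions in this position sequence.
7: 5, 4, 2, 1, 3, 6 → 6
5: 4, 2, 1, 3 → 4
4: 2, 1, 3 → 3
2: 1 → 1
8: 1, 3, 6 → 3
1: 0
3: 0
6: 0
Total: 6 + 4 + 3 + 1 + 3 + 0 + 0 + 0 = 17

17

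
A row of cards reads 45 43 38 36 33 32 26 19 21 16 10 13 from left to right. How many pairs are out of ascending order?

Element-by-element contributions:
45 → 43, 38, 36, 33, 32, 26, 19, 21, 16, 10, 13 → 11
43 → 38, 36, 33, 32, 26, 19, 21, 16, 10, 13 → 10
38 → 36, 33, 32, 26, 19, 21, 16, 10, 13 → 9
36 → 33, 32, 26, 19, 21, 16, 10, 13 → 8
33 → 32, 26, 19, 21, 16, 10, 13 → 7
32 → 26, 19, 21, 16, 10, 13 → 6
26 → 19, 21, 16, 10, 13 → 5
19 → 16, 10, 13 → 3
21 → 16, 10, 13 → 3
16 → 10, 13 → 2
10 → none → 0
13 → none → 0
Sum: 11 + 10 + 9 + 8 + 7 + 6 + 5 + 3 + 3 + 2 + 0 + 0 = 64

64 inversions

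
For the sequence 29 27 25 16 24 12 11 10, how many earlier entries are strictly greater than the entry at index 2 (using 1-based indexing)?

The element at index 2 is 27.
Elements before it: 29
Those larger than 27: 29

1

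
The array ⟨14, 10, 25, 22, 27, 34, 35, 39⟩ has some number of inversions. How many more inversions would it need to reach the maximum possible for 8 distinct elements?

26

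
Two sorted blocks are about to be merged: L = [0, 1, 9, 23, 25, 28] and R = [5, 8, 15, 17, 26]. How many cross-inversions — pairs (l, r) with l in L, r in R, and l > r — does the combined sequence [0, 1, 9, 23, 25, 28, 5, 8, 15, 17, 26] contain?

15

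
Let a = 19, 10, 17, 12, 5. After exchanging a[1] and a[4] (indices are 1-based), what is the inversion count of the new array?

5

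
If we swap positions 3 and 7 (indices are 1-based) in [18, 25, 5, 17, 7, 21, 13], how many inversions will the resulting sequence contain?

Positions 3 and 7 hold 5 and 13; after swapping, the array is [18, 25, 13, 17, 7, 21, 5].
Element-by-element contributions:
18 → 13, 17, 7, 5 → 4
25 → 13, 17, 7, 21, 5 → 5
13 → 7, 5 → 2
17 → 7, 5 → 2
7 → 5 → 1
21 → 5 → 1
5 → none → 0
Sum: 4 + 5 + 2 + 2 + 1 + 1 + 0 = 15

15 inversions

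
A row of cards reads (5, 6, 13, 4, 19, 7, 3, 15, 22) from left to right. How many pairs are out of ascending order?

Inversions: 12

Count, for each position, how many later elements it exceeds:
5 → 4, 3 → 2
6 → 4, 3 → 2
13 → 4, 7, 3 → 3
4 → 3 → 1
19 → 7, 3, 15 → 3
7 → 3 → 1
3 → none → 0
15 → none → 0
22 → none → 0
Sum: 2 + 2 + 3 + 1 + 3 + 1 + 0 + 0 + 0 = 12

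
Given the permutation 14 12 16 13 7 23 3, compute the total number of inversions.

For each element, count later entries that are smaller:
14 → 12, 13, 7, 3 → 4
12 → 7, 3 → 2
16 → 13, 7, 3 → 3
13 → 7, 3 → 2
7 → 3 → 1
23 → 3 → 1
3 → none → 0
Sum: 4 + 2 + 3 + 2 + 1 + 1 + 0 = 13

13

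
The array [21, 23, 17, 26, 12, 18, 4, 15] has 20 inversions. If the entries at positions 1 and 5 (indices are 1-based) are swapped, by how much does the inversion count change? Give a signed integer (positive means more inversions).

Positions 1 and 5 hold 21 and 12; after swapping, the array is [12, 23, 17, 26, 21, 18, 4, 15].
Element-by-element contributions:
12: 1
23: 5
17: 2
26: 4
21: 3
18: 2
4: 0
15: 0
Sum: 1 + 5 + 2 + 4 + 3 + 2 + 0 + 0 = 17
Change: 17 − 20 = -3

-3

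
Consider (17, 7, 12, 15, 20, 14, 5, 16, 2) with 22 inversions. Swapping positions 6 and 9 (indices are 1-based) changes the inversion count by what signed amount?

Positions 6 and 9 hold 14 and 2; after swapping, the array is [17, 7, 12, 15, 20, 2, 5, 16, 14].
Element-by-element contributions:
17 → 7, 12, 15, 2, 5, 16, 14 → 7
7 → 2, 5 → 2
12 → 2, 5 → 2
15 → 2, 5, 14 → 3
20 → 2, 5, 16, 14 → 4
2 → none → 0
5 → none → 0
16 → 14 → 1
14 → none → 0
Sum: 7 + 2 + 2 + 3 + 4 + 0 + 0 + 1 + 0 = 19
Change: 19 − 22 = -3

-3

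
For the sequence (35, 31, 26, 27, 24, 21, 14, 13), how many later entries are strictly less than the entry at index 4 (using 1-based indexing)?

The element at index 4 is 27.
Elements after it: 24, 21, 14, 13
Those smaller than 27: 24, 21, 14, 13

4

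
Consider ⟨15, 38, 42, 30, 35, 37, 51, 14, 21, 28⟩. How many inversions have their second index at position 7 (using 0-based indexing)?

7

The element at index 7 is 14.
Elements before it: 15, 38, 42, 30, 35, 37, 51
Those larger than 14: 15, 38, 42, 30, 35, 37, 51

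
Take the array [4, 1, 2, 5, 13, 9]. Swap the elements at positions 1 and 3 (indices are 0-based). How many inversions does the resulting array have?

6 inversions

Positions 1 and 3 hold 1 and 5; after swapping, the array is [4, 5, 2, 1, 13, 9].
Element-by-element contributions:
4: 2
5: 2
2: 1
1: 0
13: 1
9: 0
Sum: 2 + 2 + 1 + 0 + 1 + 0 = 6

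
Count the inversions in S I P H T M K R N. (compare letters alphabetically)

18 inversions

Sweep left to right; for each value list the smaller values that follow it:
S → I, P, H, M, K, R, N → 7
I → H → 1
P → H, M, K, N → 4
H → none → 0
T → M, K, R, N → 4
M → K → 1
K → none → 0
R → N → 1
N → none → 0
Sum: 7 + 1 + 4 + 0 + 4 + 1 + 0 + 1 + 0 = 18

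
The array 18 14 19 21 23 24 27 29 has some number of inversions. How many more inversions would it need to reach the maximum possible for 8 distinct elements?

27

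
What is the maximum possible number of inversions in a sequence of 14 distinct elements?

A reversed (strictly descending) arrangement makes every pair an inversion, giving C(14, 2) inversions.
C(14, 2) = 14·13/2 = 91

Inversions: 91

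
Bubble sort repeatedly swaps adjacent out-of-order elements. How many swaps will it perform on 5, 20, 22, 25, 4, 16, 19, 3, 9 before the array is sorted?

The minimum number of adjacent swaps to sort an array equals its inversion count, since every such swap removes exactly one inversion.
Count inversions — for each element, later elements that are smaller:
5: 4, 3 → 2
20: 4, 16, 19, 3, 9 → 5
22: 4, 16, 19, 3, 9 → 5
25: 4, 16, 19, 3, 9 → 5
4: 3 → 1
16: 3, 9 → 2
19: 3, 9 → 2
3: none → 0
9: none → 0
Total inversions: 2 + 5 + 5 + 5 + 1 + 2 + 2 + 0 + 0 = 22

Swaps: 22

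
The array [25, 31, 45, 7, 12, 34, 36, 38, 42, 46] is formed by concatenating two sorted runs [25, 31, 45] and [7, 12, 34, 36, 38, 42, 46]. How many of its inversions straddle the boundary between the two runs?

10

For each element r of the right run, count left-run elements greater than r:
r = 7: 25, 31, 45 → 3
r = 12: 25, 31, 45 → 3
r = 34: 45 → 1
r = 36: 45 → 1
r = 38: 45 → 1
r = 42: 45 → 1
r = 46: none → 0
Cross-inversions: 3 + 3 + 1 + 1 + 1 + 1 + 0 = 10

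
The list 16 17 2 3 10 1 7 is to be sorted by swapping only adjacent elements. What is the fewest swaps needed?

14

Each adjacent swap fixes exactly one inversion, so the minimum swap count equals the number of inversions.
Count inversions — for each element, later elements that are smaller:
16: 2, 3, 10, 1, 7 → 5
17: 2, 3, 10, 1, 7 → 5
2: 1 → 1
3: 1 → 1
10: 1, 7 → 2
1: none → 0
7: none → 0
Total inversions: 5 + 5 + 1 + 1 + 2 + 0 + 0 = 14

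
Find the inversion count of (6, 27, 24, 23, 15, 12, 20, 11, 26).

Element-by-element contributions:
6 → none → 0
27 → 24, 23, 15, 12, 20, 11, 26 → 7
24 → 23, 15, 12, 20, 11 → 5
23 → 15, 12, 20, 11 → 4
15 → 12, 11 → 2
12 → 11 → 1
20 → 11 → 1
11 → none → 0
26 → none → 0
Sum: 0 + 7 + 5 + 4 + 2 + 1 + 1 + 0 + 0 = 20

There are 20 inversions.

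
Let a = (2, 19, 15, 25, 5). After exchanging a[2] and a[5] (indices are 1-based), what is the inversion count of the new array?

1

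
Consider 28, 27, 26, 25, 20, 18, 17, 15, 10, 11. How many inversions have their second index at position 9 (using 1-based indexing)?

8

The element at index 9 is 10.
Elements before it: 28, 27, 26, 25, 20, 18, 17, 15
Those larger than 10: 28, 27, 26, 25, 20, 18, 17, 15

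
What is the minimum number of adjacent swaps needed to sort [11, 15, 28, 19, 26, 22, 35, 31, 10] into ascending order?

13

Minimum adjacent swaps = number of inversions (each swap of adjacent out-of-order elements removes one inversion and no swap can remove more).
Count inversions — for each element, later elements that are smaller:
11: 10 → 1
15: 10 → 1
28: 19, 26, 22, 10 → 4
19: 10 → 1
26: 22, 10 → 2
22: 10 → 1
35: 31, 10 → 2
31: 10 → 1
10: none → 0
Total inversions: 1 + 1 + 4 + 1 + 2 + 1 + 2 + 1 + 0 = 13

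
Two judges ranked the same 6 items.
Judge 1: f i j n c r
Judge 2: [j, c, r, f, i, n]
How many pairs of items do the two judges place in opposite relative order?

8 discordant pairs

Assign each item its position (1..6) in the first ordering, then rewrite the second ordering as that position sequence:
positions: f→1, i→2, j→3, n→4, c→5, r→6
second ordering as positions: [3, 5, 6, 1, 2, 4]
Discordant pairs = inversions in this position sequence.
3: 1, 2 → 2
5: 1, 2, 4 → 3
6: 1, 2, 4 → 3
1: 0
2: 0
4: 0
Total: 2 + 3 + 3 + 0 + 0 + 0 = 8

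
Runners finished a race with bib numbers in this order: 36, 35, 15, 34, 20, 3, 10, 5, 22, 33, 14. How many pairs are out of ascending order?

37 out-of-order pairs

Count, for each position, how many later elements it exceeds:
36 → 35, 15, 34, 20, 3, 10, 5, 22, 33, 14 → 10
35 → 15, 34, 20, 3, 10, 5, 22, 33, 14 → 9
15 → 3, 10, 5, 14 → 4
34 → 20, 3, 10, 5, 22, 33, 14 → 7
20 → 3, 10, 5, 14 → 4
3 → none → 0
10 → 5 → 1
5 → none → 0
22 → 14 → 1
33 → 14 → 1
14 → none → 0
Sum: 10 + 9 + 4 + 7 + 4 + 0 + 1 + 0 + 1 + 1 + 0 = 37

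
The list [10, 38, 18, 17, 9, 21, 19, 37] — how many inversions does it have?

Count, for each position, how many later elements it exceeds:
10 → 9 → 1
38 → 18, 17, 9, 21, 19, 37 → 6
18 → 17, 9 → 2
17 → 9 → 1
9 → none → 0
21 → 19 → 1
19 → none → 0
37 → none → 0
Sum: 1 + 6 + 2 + 1 + 0 + 1 + 0 + 0 = 11

11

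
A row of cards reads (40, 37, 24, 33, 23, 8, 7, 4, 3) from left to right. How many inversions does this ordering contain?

Out-of-order pairs: 35

Sweep left to right; for each value list the smaller values that follow it:
40 → 37, 24, 33, 23, 8, 7, 4, 3 → 8
37 → 24, 33, 23, 8, 7, 4, 3 → 7
24 → 23, 8, 7, 4, 3 → 5
33 → 23, 8, 7, 4, 3 → 5
23 → 8, 7, 4, 3 → 4
8 → 7, 4, 3 → 3
7 → 4, 3 → 2
4 → 3 → 1
3 → none → 0
Sum: 8 + 7 + 5 + 5 + 4 + 3 + 2 + 1 + 0 = 35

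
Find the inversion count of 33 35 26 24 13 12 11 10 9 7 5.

Count, for each position, how many later elements it exceeds:
33 → 26, 24, 13, 12, 11, 10, 9, 7, 5 → 9
35 → 26, 24, 13, 12, 11, 10, 9, 7, 5 → 9
26 → 24, 13, 12, 11, 10, 9, 7, 5 → 8
24 → 13, 12, 11, 10, 9, 7, 5 → 7
13 → 12, 11, 10, 9, 7, 5 → 6
12 → 11, 10, 9, 7, 5 → 5
11 → 10, 9, 7, 5 → 4
10 → 9, 7, 5 → 3
9 → 7, 5 → 2
7 → 5 → 1
5 → none → 0
Sum: 9 + 9 + 8 + 7 + 6 + 5 + 4 + 3 + 2 + 1 + 0 = 54

There are 54 out-of-order pairs.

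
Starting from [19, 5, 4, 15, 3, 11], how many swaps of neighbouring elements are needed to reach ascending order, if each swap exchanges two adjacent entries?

Each adjacent swap fixes exactly one inversion, so the minimum swap count equals the number of inversions.
Count inversions — for each element, later elements that are smaller:
19: 5, 4, 15, 3, 11 → 5
5: 4, 3 → 2
4: 3 → 1
15: 3, 11 → 2
3: none → 0
11: none → 0
Total inversions: 5 + 2 + 1 + 2 + 0 + 0 = 10

10 swaps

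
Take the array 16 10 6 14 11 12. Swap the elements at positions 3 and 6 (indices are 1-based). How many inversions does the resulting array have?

11 inversions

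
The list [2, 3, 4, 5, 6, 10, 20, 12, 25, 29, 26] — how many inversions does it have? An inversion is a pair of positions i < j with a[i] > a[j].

2 inversions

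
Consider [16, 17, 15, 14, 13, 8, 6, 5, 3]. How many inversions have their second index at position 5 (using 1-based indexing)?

4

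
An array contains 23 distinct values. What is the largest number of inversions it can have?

253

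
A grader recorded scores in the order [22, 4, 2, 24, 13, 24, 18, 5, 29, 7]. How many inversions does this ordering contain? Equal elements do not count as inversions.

19

Sweep left to right; for each value list the smaller values that follow it:
22 → 4, 2, 13, 18, 5, 7 → 6
4 → 2 → 1
2 → none → 0
24 → 13, 18, 5, 7 → 4
13 → 5, 7 → 2
24 → 18, 5, 7 → 3
18 → 5, 7 → 2
5 → none → 0
29 → 7 → 1
7 → none → 0
Sum: 6 + 1 + 0 + 4 + 2 + 3 + 2 + 0 + 1 + 0 = 19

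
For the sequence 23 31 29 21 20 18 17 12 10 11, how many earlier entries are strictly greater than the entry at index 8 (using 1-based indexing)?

The element at index 8 is 12.
Elements before it: 23, 31, 29, 21, 20, 18, 17
Those larger than 12: 23, 31, 29, 21, 20, 18, 17

7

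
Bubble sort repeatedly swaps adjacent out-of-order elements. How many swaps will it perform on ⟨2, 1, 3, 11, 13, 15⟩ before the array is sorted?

The minimum number of adjacent swaps to sort an array equals its inversion count, since every such swap removes exactly one inversion.
Count inversions — for each element, later elements that are smaller:
2: 1 → 1
1: none → 0
3: none → 0
11: none → 0
13: none → 0
15: none → 0
Total inversions: 1 + 0 + 0 + 0 + 0 + 0 = 1

1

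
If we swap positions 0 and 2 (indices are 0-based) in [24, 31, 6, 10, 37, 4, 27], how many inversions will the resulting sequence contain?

Positions 0 and 2 hold 24 and 6; after swapping, the array is [6, 31, 24, 10, 37, 4, 27].
Sweep left to right; for each value list the smaller values that follow it:
6 → 4 → 1
31 → 24, 10, 4, 27 → 4
24 → 10, 4 → 2
10 → 4 → 1
37 → 4, 27 → 2
4 → none → 0
27 → none → 0
Sum: 1 + 4 + 2 + 1 + 2 + 0 + 0 = 10

10 inversions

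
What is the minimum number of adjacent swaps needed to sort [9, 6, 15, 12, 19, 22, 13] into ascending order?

5 swaps

Each adjacent swap fixes exactly one inversion, so the minimum swap count equals the number of inversions.
Count inversions — for each element, later elements that are smaller:
9: 6 → 1
6: none → 0
15: 12, 13 → 2
12: none → 0
19: 13 → 1
22: 13 → 1
13: none → 0
Total inversions: 1 + 0 + 2 + 0 + 1 + 1 + 0 = 5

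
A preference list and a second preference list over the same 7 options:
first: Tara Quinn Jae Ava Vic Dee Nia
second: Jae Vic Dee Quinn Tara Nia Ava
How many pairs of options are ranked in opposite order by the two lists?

There are 10 pairs.

Assign each item its position (1..7) in the first ordering, then rewrite the second ordering as that position sequence:
positions: Tara→1, Quinn→2, Jae→3, Ava→4, Vic→5, Dee→6, Nia→7
second ordering as positions: [3, 5, 6, 2, 1, 7, 4]
Discordant pairs = inversions in this position sequence.
3: 2, 1 → 2
5: 2, 1, 4 → 3
6: 2, 1, 4 → 3
2: 1 → 1
1: 0
7: 4 → 1
4: 0
Total: 2 + 3 + 3 + 1 + 0 + 1 + 0 = 10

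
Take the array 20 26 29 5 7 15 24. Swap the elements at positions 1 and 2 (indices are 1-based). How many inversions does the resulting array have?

There are 12 inversions.

Positions 1 and 2 hold 20 and 26; after swapping, the array is [26, 20, 29, 5, 7, 15, 24].
Sweep left to right; for each value list the smaller values that follow it:
26 → 20, 5, 7, 15, 24 → 5
20 → 5, 7, 15 → 3
29 → 5, 7, 15, 24 → 4
5 → none → 0
7 → none → 0
15 → none → 0
24 → none → 0
Sum: 5 + 3 + 4 + 0 + 0 + 0 + 0 = 12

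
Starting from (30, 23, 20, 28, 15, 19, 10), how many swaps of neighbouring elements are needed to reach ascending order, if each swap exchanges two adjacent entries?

Adjacent swaps: 18

Minimum adjacent swaps = number of inversions (each swap of adjacent out-of-order elements removes one inversion and no swap can remove more).
Count inversions — for each element, later elements that are smaller:
30: 23, 20, 28, 15, 19, 10 → 6
23: 20, 15, 19, 10 → 4
20: 15, 19, 10 → 3
28: 15, 19, 10 → 3
15: 10 → 1
19: 10 → 1
10: none → 0
Total inversions: 6 + 4 + 3 + 3 + 1 + 1 + 0 = 18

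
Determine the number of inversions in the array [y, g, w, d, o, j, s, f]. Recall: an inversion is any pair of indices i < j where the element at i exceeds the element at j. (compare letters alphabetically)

18

Count, for each position, how many later elements it exceeds:
y: 7
g: 2
w: 5
d: 0
o: 2
j: 1
s: 1
f: 0
Sum: 7 + 2 + 5 + 0 + 2 + 1 + 1 + 0 = 18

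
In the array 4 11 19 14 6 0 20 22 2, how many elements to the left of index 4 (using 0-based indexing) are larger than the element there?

3

The element at index 4 is 6.
Elements before it: 4, 11, 19, 14
Those larger than 6: 11, 19, 14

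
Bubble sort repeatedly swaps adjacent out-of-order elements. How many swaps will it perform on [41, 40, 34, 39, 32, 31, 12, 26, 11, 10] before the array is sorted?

43

Minimum adjacent swaps = number of inversions (each swap of adjacent out-of-order elements removes one inversion and no swap can remove more).
Count inversions — for each element, later elements that are smaller:
41: 40, 34, 39, 32, 31, 12, 26, 11, 10 → 9
40: 34, 39, 32, 31, 12, 26, 11, 10 → 8
34: 32, 31, 12, 26, 11, 10 → 6
39: 32, 31, 12, 26, 11, 10 → 6
32: 31, 12, 26, 11, 10 → 5
31: 12, 26, 11, 10 → 4
12: 11, 10 → 2
26: 11, 10 → 2
11: 10 → 1
10: none → 0
Total inversions: 9 + 8 + 6 + 6 + 5 + 4 + 2 + 2 + 1 + 0 = 43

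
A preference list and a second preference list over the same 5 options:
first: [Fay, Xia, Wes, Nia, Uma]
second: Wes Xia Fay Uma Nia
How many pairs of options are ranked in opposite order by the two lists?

Assign each item its position (1..5) in the first ordering, then rewrite the second ordering as that position sequence:
positions: Fay→1, Xia→2, Wes→3, Nia→4, Uma→5
second ordering as positions: [3, 2, 1, 5, 4]
Discordant pairs = inversions in this position sequence.
3: 2, 1 → 2
2: 1 → 1
1: 0
5: 4 → 1
4: 0
Total: 2 + 1 + 0 + 1 + 0 = 4

4 pairs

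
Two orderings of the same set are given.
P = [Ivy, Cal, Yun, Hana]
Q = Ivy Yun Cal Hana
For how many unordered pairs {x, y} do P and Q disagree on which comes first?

1

Assign each item its position (1..4) in the first ordering, then rewrite the second ordering as that position sequence:
positions: Ivy→1, Cal→2, Yun→3, Hana→4
second ordering as positions: [1, 3, 2, 4]
Discordant pairs = inversions in this position sequence.
1: 0
3: 2 → 1
2: 0
4: 0
Total: 0 + 1 + 0 + 0 = 1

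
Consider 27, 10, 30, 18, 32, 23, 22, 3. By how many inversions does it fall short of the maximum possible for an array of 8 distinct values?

Maximum inversions for 8 distinct elements is C(8, 2) = 8·7/2 = 28.
Current inversions — for each element, count later smaller elements:
27: 5
10: 1
30: 4
18: 1
32: 3
23: 2
22: 1
3: 0
Current total: 5 + 1 + 4 + 1 + 3 + 2 + 1 + 0 = 17
Shortfall: 28 − 17 = 11

11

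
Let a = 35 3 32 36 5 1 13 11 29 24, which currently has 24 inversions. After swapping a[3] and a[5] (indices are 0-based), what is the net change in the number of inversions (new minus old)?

-3

Positions 3 and 5 hold 36 and 1; after swapping, the array is [35, 3, 32, 1, 5, 36, 13, 11, 29, 24].
For each element, count later entries that are smaller:
35: 8
3: 1
32: 6
1: 0
5: 0
36: 4
13: 1
11: 0
29: 1
24: 0
Sum: 8 + 1 + 6 + 0 + 0 + 4 + 1 + 0 + 1 + 0 = 21
Change: 21 − 24 = -3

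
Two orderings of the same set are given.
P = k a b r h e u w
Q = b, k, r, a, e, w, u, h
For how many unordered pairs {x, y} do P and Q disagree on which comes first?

7

Assign each item its position (1..8) in the first ordering, then rewrite the second ordering as that position sequence:
positions: k→1, a→2, b→3, r→4, h→5, e→6, u→7, w→8
second ordering as positions: [3, 1, 4, 2, 6, 8, 7, 5]
Discordant pairs = inversions in this position sequence.
3: 1, 2 → 2
1: 0
4: 2 → 1
2: 0
6: 5 → 1
8: 7, 5 → 2
7: 5 → 1
5: 0
Total: 2 + 0 + 1 + 0 + 1 + 2 + 1 + 0 = 7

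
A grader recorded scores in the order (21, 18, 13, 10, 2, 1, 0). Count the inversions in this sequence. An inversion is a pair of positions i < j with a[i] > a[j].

For each element, count later entries that are smaller:
21: 6
18: 5
13: 4
10: 3
2: 2
1: 1
0: 0
Sum: 6 + 5 + 4 + 3 + 2 + 1 + 0 = 21

21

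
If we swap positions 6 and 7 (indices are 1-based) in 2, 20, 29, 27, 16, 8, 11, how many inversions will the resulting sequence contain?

Positions 6 and 7 hold 8 and 11; after swapping, the array is [2, 20, 29, 27, 16, 11, 8].
Sweep left to right; for each value list the smaller values that follow it:
2: 0
20: 3
29: 4
27: 3
16: 2
11: 1
8: 0
Sum: 0 + 3 + 4 + 3 + 2 + 1 + 0 = 13

13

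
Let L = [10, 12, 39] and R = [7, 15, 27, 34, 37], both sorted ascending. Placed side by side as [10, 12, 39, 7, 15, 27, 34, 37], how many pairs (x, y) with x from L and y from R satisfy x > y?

Take each right-half value and tally the left-half values above it:
r = 7: 10, 12, 39 → 3
r = 15: 39 → 1
r = 27: 39 → 1
r = 34: 39 → 1
r = 37: 39 → 1
Cross-inversions: 3 + 1 + 1 + 1 + 1 = 7

7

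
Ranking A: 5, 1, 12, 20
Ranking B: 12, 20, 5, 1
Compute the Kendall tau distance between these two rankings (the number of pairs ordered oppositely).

Assign each item its position (1..4) in the first ordering, then rewrite the second ordering as that position sequence:
positions: 5→1, 1→2, 12→3, 20→4
second ordering as positions: [3, 4, 1, 2]
Discordant pairs = inversions in this position sequence.
3: 1, 2 → 2
4: 1, 2 → 2
1: 0
2: 0
Total: 2 + 2 + 0 + 0 = 4

There are 4 discordant pairs.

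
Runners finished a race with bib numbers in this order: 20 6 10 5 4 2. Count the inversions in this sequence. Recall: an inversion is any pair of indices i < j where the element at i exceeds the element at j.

14 out-of-order pairs

Element-by-element contributions:
20 → 6, 10, 5, 4, 2 → 5
6 → 5, 4, 2 → 3
10 → 5, 4, 2 → 3
5 → 4, 2 → 2
4 → 2 → 1
2 → none → 0
Sum: 5 + 3 + 3 + 2 + 1 + 0 = 14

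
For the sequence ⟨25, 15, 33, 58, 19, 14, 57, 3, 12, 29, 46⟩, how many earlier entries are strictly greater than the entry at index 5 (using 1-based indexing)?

3

The element at index 5 is 19.
Elements before it: 25, 15, 33, 58
Those larger than 19: 25, 33, 58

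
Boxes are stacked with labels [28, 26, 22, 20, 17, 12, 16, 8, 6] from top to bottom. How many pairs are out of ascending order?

Count, for each position, how many later elements it exceeds:
28 → 26, 22, 20, 17, 12, 16, 8, 6 → 8
26 → 22, 20, 17, 12, 16, 8, 6 → 7
22 → 20, 17, 12, 16, 8, 6 → 6
20 → 17, 12, 16, 8, 6 → 5
17 → 12, 16, 8, 6 → 4
12 → 8, 6 → 2
16 → 8, 6 → 2
8 → 6 → 1
6 → none → 0
Sum: 8 + 7 + 6 + 5 + 4 + 2 + 2 + 1 + 0 = 35

35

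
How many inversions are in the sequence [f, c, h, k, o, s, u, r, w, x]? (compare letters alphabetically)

3 inversions

For each element, count later entries that are smaller:
f: 1
c: 0
h: 0
k: 0
o: 0
s: 1
u: 1
r: 0
w: 0
x: 0
Sum: 1 + 0 + 0 + 0 + 0 + 1 + 1 + 0 + 0 + 0 = 3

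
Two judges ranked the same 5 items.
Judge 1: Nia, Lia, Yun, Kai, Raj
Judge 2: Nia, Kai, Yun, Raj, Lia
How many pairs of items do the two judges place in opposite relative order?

There are 4 discordant pairs.

Assign each item its position (1..5) in the first ordering, then rewrite the second ordering as that position sequence:
positions: Nia→1, Lia→2, Yun→3, Kai→4, Raj→5
second ordering as positions: [1, 4, 3, 5, 2]
Discordant pairs = inversions in this position sequence.
1: 0
4: 3, 2 → 2
3: 2 → 1
5: 2 → 1
2: 0
Total: 0 + 2 + 1 + 1 + 0 = 4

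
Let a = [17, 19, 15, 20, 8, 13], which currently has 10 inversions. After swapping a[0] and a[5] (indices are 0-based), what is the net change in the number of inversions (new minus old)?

-3

Positions 0 and 5 hold 17 and 13; after swapping, the array is [13, 19, 15, 20, 8, 17].
For each element, count later entries that are smaller:
13 → 8 → 1
19 → 15, 8, 17 → 3
15 → 8 → 1
20 → 8, 17 → 2
8 → none → 0
17 → none → 0
Sum: 1 + 3 + 1 + 2 + 0 + 0 = 7
Change: 7 − 10 = -3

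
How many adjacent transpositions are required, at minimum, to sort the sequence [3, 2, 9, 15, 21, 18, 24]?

Minimum adjacent swaps = number of inversions (each swap of adjacent out-of-order elements removes one inversion and no swap can remove more).
Count inversions — for each element, later elements that are smaller:
3: 2 → 1
2: none → 0
9: none → 0
15: none → 0
21: 18 → 1
18: none → 0
24: none → 0
Total inversions: 1 + 0 + 0 + 0 + 1 + 0 + 0 = 2

2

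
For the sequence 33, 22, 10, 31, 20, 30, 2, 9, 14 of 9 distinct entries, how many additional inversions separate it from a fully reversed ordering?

Maximum inversions for 9 distinct elements is C(9, 2) = 9·8/2 = 36.
Current inversions — for each element, count later smaller elements:
33: 8
22: 5
10: 2
31: 5
20: 3
30: 3
2: 0
9: 0
14: 0
Current total: 8 + 5 + 2 + 5 + 3 + 3 + 0 + 0 + 0 = 26
Shortfall: 36 − 26 = 10

10 inversions short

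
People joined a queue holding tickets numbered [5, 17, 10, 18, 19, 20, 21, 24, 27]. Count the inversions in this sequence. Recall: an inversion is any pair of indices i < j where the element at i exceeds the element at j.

1 out-of-order pair

Sweep left to right; for each value list the smaller values that follow it:
5: 0
17: 1
10: 0
18: 0
19: 0
20: 0
21: 0
24: 0
27: 0
Sum: 0 + 1 + 0 + 0 + 0 + 0 + 0 + 0 + 0 = 1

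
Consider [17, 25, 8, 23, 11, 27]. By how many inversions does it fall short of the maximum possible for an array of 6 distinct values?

9

Maximum inversions for 6 distinct elements is C(6, 2) = 6·5/2 = 15.
Current inversions — for each element, count later smaller elements:
17: 2
25: 3
8: 0
23: 1
11: 0
27: 0
Current total: 2 + 3 + 0 + 1 + 0 + 0 = 6
Shortfall: 15 − 6 = 9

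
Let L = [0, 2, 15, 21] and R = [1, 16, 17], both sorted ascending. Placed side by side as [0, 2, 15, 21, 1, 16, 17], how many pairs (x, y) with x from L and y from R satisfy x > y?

Count, for every r in R, how many entries of L exceed r:
r = 1: 2, 15, 21 → 3
r = 16: 21 → 1
r = 17: 21 → 1
Cross-inversions: 3 + 1 + 1 = 5

5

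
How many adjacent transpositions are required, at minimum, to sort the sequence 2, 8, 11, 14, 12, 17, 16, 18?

There are 2 adjacent swaps.

Each adjacent swap fixes exactly one inversion, so the minimum swap count equals the number of inversions.
Count inversions — for each element, later elements that are smaller:
2: none → 0
8: none → 0
11: none → 0
14: 12 → 1
12: none → 0
17: 16 → 1
16: none → 0
18: none → 0
Total inversions: 0 + 0 + 0 + 1 + 0 + 1 + 0 + 0 = 2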